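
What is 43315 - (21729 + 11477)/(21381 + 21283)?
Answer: 923978977/21332 ≈ 43314.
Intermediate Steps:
43315 - (21729 + 11477)/(21381 + 21283) = 43315 - 33206/42664 = 43315 - 1*16603/21332 = 43315 - 16603/21332 = 923978977/21332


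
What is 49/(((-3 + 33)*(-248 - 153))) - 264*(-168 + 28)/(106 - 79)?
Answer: 49403053/36090 ≈ 1368.9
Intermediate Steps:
49/(((-3 + 33)*(-248 - 153))) - 264*(-168 + 28)/(106 - 79) = 49/((30*(-401))) - 264/(27/(-140)) = 49/(-12030) - 264/(27*(-1/140)) = 49*(-1/12030) - 264/(-27/140) = -49/12030 - 264*(-140/27) = -49/12030 + 12320/9 = 49403053/36090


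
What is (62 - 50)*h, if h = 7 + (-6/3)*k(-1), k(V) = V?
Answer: 108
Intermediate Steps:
h = 9 (h = 7 - 6/3*(-1) = 7 - 6*1/3*(-1) = 7 - 2*(-1) = 7 + 2 = 9)
(62 - 50)*h = (62 - 50)*9 = 12*9 = 108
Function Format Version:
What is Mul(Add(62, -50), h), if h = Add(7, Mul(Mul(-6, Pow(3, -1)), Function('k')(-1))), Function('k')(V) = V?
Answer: 108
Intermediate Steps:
h = 9 (h = Add(7, Mul(Mul(-6, Pow(3, -1)), -1)) = Add(7, Mul(Mul(-6, Rational(1, 3)), -1)) = Add(7, Mul(-2, -1)) = Add(7, 2) = 9)
Mul(Add(62, -50), h) = Mul(Add(62, -50), 9) = Mul(12, 9) = 108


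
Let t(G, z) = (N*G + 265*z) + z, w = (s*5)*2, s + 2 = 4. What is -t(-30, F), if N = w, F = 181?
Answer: -47546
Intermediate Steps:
s = 2 (s = -2 + 4 = 2)
w = 20 (w = (2*5)*2 = 10*2 = 20)
N = 20
t(G, z) = 20*G + 266*z (t(G, z) = (20*G + 265*z) + z = 20*G + 266*z)
-t(-30, F) = -(20*(-30) + 266*181) = -(-600 + 48146) = -1*47546 = -47546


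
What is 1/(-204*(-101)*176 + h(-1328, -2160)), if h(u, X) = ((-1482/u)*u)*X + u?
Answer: 1/6826096 ≈ 1.4650e-7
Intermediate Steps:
h(u, X) = u - 1482*X (h(u, X) = -1482*X + u = u - 1482*X)
1/(-204*(-101)*176 + h(-1328, -2160)) = 1/(-204*(-101)*176 + (-1328 - 1482*(-2160))) = 1/(20604*176 + (-1328 + 3201120)) = 1/(3626304 + 3199792) = 1/6826096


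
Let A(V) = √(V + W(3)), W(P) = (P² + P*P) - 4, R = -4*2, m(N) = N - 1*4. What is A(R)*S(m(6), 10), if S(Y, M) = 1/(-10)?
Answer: -√6/10 ≈ -0.24495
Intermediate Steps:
m(N) = -4 + N (m(N) = N - 4 = -4 + N)
R = -8
W(P) = -4 + 2*P² (W(P) = (P² + P²) - 4 = 2*P² - 4 = -4 + 2*P²)
S(Y, M) = -⅒
A(V) = √(14 + V) (A(V) = √(V + (-4 + 2*3²)) = √(V + (-4 + 2*9)) = √(V + (-4 + 18)) = √(V + 14) = √(14 + V))
A(R)*S(m(6), 10) = √(14 - 8)*(-⅒) = √6*(-⅒) = -√6/10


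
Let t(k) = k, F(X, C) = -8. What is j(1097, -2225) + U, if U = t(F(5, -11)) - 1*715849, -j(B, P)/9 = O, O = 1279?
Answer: -727368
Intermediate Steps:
j(B, P) = -11511 (j(B, P) = -9*1279 = -11511)
U = -715857 (U = -8 - 1*715849 = -8 - 715849 = -715857)
j(1097, -2225) + U = -11511 - 715857 = -727368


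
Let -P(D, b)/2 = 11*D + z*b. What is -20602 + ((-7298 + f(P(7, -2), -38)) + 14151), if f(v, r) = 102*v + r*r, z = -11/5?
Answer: -144553/5 ≈ -28911.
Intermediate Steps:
z = -11/5 (z = -11*⅕ = -11/5 ≈ -2.2000)
P(D, b) = -22*D + 22*b/5 (P(D, b) = -2*(11*D - 11*b/5) = -22*D + 22*b/5)
f(v, r) = r² + 102*v (f(v, r) = 102*v + r² = r² + 102*v)
-20602 + ((-7298 + f(P(7, -2), -38)) + 14151) = -20602 + ((-7298 + ((-38)² + 102*(-22*7 + (22/5)*(-2)))) + 14151) = -20602 + ((-7298 + (1444 + 102*(-154 - 44/5))) + 14151) = -20602 + ((-7298 + (1444 + 102*(-814/5))) + 14151) = -20602 + ((-7298 + (1444 - 83028/5)) + 14151) = -20602 + ((-7298 - 75808/5) + 14151) = -20602 + (-112298/5 + 14151) = -20602 - 41543/5 = -144553/5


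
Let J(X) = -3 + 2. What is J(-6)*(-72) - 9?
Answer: 63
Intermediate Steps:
J(X) = -1
J(-6)*(-72) - 9 = -1*(-72) - 9 = 72 - 9 = 63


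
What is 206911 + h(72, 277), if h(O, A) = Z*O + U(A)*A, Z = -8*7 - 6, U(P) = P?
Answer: 279176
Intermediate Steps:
Z = -62 (Z = -56 - 6 = -62)
h(O, A) = A² - 62*O (h(O, A) = -62*O + A*A = -62*O + A² = A² - 62*O)
206911 + h(72, 277) = 206911 + (277² - 62*72) = 206911 + (76729 - 4464) = 206911 + 72265 = 279176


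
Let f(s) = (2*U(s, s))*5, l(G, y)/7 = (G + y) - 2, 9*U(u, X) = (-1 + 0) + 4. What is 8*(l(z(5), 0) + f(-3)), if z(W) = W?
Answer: 584/3 ≈ 194.67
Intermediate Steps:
U(u, X) = ⅓ (U(u, X) = ((-1 + 0) + 4)/9 = (-1 + 4)/9 = (⅑)*3 = ⅓)
l(G, y) = -14 + 7*G + 7*y (l(G, y) = 7*((G + y) - 2) = 7*(-2 + G + y) = -14 + 7*G + 7*y)
f(s) = 10/3 (f(s) = (2*(⅓))*5 = (⅔)*5 = 10/3)
8*(l(z(5), 0) + f(-3)) = 8*((-14 + 7*5 + 7*0) + 10/3) = 8*((-14 + 35 + 0) + 10/3) = 8*(21 + 10/3) = 8*(73/3) = 584/3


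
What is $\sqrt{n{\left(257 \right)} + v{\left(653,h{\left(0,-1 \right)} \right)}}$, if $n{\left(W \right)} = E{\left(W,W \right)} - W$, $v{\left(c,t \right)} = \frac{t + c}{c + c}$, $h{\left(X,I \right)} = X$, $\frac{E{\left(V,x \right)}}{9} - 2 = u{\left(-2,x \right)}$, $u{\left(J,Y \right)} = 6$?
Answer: $\frac{3 i \sqrt{82}}{2} \approx 13.583 i$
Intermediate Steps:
$E{\left(V,x \right)} = 72$ ($E{\left(V,x \right)} = 18 + 9 \cdot 6 = 18 + 54 = 72$)
$v{\left(c,t \right)} = \frac{c + t}{2 c}$
$n{\left(W \right)} = 72 - W$
$\sqrt{n{\left(257 \right)} + v{\left(653,h{\left(0,-1 \right)} \right)}} = \sqrt{\left(72 - 257\right) + \frac{653 + 0}{2 \cdot 653}} = \sqrt{\left(72 - 257\right) + \frac{1}{2} \cdot \frac{1}{653} \cdot 653} = \sqrt{-185 + \frac{1}{2}} = \sqrt{- \frac{369}{2}} = \frac{3 i \sqrt{82}}{2}$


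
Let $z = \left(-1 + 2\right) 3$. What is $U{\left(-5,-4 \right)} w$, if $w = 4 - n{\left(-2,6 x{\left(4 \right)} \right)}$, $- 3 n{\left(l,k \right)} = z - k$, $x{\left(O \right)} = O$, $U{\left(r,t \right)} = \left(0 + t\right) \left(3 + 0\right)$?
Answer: $36$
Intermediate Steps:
$U{\left(r,t \right)} = 3 t$ ($U{\left(r,t \right)} = t 3 = 3 t$)
$z = 3$ ($z = 1 \cdot 3 = 3$)
$n{\left(l,k \right)} = -1 + \frac{k}{3}$ ($n{\left(l,k \right)} = - \frac{3 - k}{3} = -1 + \frac{k}{3}$)
$w = -3$ ($w = 4 - \left(-1 + \frac{6 \cdot 4}{3}\right) = 4 - \left(-1 + \frac{1}{3} \cdot 24\right) = 4 - \left(-1 + 8\right) = 4 - 7 = -3$)
$U{\left(-5,-4 \right)} w = 3 \left(-4\right) \left(-3\right) = \left(-12\right) \left(-3\right) = 36$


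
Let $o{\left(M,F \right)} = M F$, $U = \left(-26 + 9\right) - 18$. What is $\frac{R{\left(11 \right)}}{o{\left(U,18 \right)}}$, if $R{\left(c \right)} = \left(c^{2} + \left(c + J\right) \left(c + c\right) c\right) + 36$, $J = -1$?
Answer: $- \frac{859}{210} \approx -4.0905$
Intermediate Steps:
$U = -35$ ($U = -17 - 18 = -35$)
$o{\left(M,F \right)} = F M$
$R{\left(c \right)} = 36 + c^{2} + 2 c^{2} \left(-1 + c\right)$ ($R{\left(c \right)} = \left(c^{2} + \left(c - 1\right) \left(c + c\right) c\right) + 36 = \left(c^{2} + \left(-1 + c\right) 2 c c\right) + 36 = \left(c^{2} + 2 c \left(-1 + c\right) c\right) + 36 = \left(c^{2} + 2 c^{2} \left(-1 + c\right)\right) + 36 = 36 + c^{2} + 2 c^{2} \left(-1 + c\right)$)
$\frac{R{\left(11 \right)}}{o{\left(U,18 \right)}} = \frac{36 - 11^{2} + 2 \cdot 11^{3}}{18 \left(-35\right)} = \frac{36 - 121 + 2 \cdot 1331}{-630} = \left(36 - 121 + 2662\right) \left(- \frac{1}{630}\right) = 2577 \left(- \frac{1}{630}\right) = - \frac{859}{210}$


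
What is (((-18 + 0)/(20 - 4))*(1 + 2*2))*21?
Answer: -945/8 ≈ -118.13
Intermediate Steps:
(((-18 + 0)/(20 - 4))*(1 + 2*2))*21 = ((-18/16)*(1 + 4))*21 = (-18*1/16*5)*21 = -9/8*5*21 = -45/8*21 = -945/8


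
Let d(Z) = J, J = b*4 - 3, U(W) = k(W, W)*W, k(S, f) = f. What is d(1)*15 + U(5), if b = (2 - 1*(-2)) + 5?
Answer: 520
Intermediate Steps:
U(W) = W² (U(W) = W*W = W²)
b = 9 (b = (2 + 2) + 5 = 4 + 5 = 9)
J = 33 (J = 9*4 - 3 = 36 - 3 = 33)
d(Z) = 33
d(1)*15 + U(5) = 33*15 + 5² = 495 + 25 = 520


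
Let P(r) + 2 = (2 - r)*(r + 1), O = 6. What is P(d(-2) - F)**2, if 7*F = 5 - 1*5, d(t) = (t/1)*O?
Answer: 24336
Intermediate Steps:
d(t) = 6*t (d(t) = (t/1)*6 = (t*1)*6 = t*6 = 6*t)
F = 0 (F = (5 - 1*5)/7 = (5 - 5)/7 = (1/7)*0 = 0)
P(r) = -2 + (1 + r)*(2 - r) (P(r) = -2 + (2 - r)*(r + 1) = -2 + (2 - r)*(1 + r) = -2 + (1 + r)*(2 - r))
P(d(-2) - F)**2 = ((6*(-2) - 1*0)*(1 - (6*(-2) - 1*0)))**2 = ((-12 + 0)*(1 - (-12 + 0)))**2 = (-12*(1 - 1*(-12)))**2 = (-12*(1 + 12))**2 = (-12*13)**2 = (-156)**2 = 24336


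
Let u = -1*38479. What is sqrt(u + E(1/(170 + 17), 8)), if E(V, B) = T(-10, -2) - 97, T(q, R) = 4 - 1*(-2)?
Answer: I*sqrt(38570) ≈ 196.39*I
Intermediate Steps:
T(q, R) = 6 (T(q, R) = 4 + 2 = 6)
E(V, B) = -91 (E(V, B) = 6 - 97 = -91)
u = -38479
sqrt(u + E(1/(170 + 17), 8)) = sqrt(-38479 - 91) = sqrt(-38570) = I*sqrt(38570)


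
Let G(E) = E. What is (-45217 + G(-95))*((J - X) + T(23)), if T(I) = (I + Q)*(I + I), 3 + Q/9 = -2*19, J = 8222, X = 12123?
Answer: 897947904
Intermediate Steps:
Q = -369 (Q = -27 + 9*(-2*19) = -27 + 9*(-38) = -27 - 342 = -369)
T(I) = 2*I*(-369 + I) (T(I) = (I - 369)*(I + I) = (-369 + I)*(2*I) = 2*I*(-369 + I))
(-45217 + G(-95))*((J - X) + T(23)) = (-45217 - 95)*((8222 - 1*12123) + 2*23*(-369 + 23)) = -45312*((8222 - 12123) + 2*23*(-346)) = -45312*(-3901 - 15916) = -45312*(-19817) = 897947904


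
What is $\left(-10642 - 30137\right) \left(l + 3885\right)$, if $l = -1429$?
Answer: $-100153224$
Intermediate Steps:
$\left(-10642 - 30137\right) \left(l + 3885\right) = \left(-10642 - 30137\right) \left(-1429 + 3885\right) = \left(-40779\right) 2456 = -100153224$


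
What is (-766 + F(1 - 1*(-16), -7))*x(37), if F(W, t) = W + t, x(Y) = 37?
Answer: -27972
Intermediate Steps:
(-766 + F(1 - 1*(-16), -7))*x(37) = (-766 + ((1 - 1*(-16)) - 7))*37 = (-766 + ((1 + 16) - 7))*37 = (-766 + (17 - 7))*37 = (-766 + 10)*37 = -756*37 = -27972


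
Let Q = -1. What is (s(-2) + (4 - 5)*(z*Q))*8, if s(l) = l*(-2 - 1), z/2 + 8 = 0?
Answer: -80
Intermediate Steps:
z = -16 (z = -16 + 2*0 = -16 + 0 = -16)
s(l) = -3*l (s(l) = l*(-3) = -3*l)
(s(-2) + (4 - 5)*(z*Q))*8 = (-3*(-2) + (4 - 5)*(-16*(-1)))*8 = (6 - 1*16)*8 = (6 - 16)*8 = -10*8 = -80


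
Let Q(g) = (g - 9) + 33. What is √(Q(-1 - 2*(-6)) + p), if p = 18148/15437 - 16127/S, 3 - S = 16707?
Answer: √4287446858918683/10744152 ≈ 6.0943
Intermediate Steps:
S = -16704 (S = 3 - 1*16707 = 3 - 16707 = -16704)
Q(g) = 24 + g (Q(g) = (-9 + g) + 33 = 24 + g)
p = 552096691/257859648 (p = 18148/15437 - 16127/(-16704) = 18148*(1/15437) - 16127*(-1/16704) = 18148/15437 + 16127/16704 = 552096691/257859648 ≈ 2.1411)
√(Q(-1 - 2*(-6)) + p) = √((24 + (-1 - 2*(-6))) + 552096691/257859648) = √((24 + (-1 + 12)) + 552096691/257859648) = √((24 + 11) + 552096691/257859648) = √(35 + 552096691/257859648) = √(9577184371/257859648) = √4287446858918683/10744152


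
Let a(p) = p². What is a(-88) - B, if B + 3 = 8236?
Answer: -489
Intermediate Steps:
B = 8233 (B = -3 + 8236 = 8233)
a(-88) - B = (-88)² - 1*8233 = 7744 - 8233 = -489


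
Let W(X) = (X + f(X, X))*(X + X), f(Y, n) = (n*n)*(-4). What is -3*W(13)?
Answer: 51714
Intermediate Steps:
f(Y, n) = -4*n² (f(Y, n) = n²*(-4) = -4*n²)
W(X) = 2*X*(X - 4*X²) (W(X) = (X - 4*X²)*(X + X) = (X - 4*X²)*(2*X) = 2*X*(X - 4*X²))
-3*W(13) = -3*13²*(2 - 8*13) = -507*(2 - 104) = -507*(-102) = -3*(-17238) = 51714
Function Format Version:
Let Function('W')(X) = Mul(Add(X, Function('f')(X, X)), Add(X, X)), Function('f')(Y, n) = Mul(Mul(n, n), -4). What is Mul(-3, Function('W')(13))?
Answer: 51714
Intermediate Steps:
Function('f')(Y, n) = Mul(-4, Pow(n, 2)) (Function('f')(Y, n) = Mul(Pow(n, 2), -4) = Mul(-4, Pow(n, 2)))
Function('W')(X) = Mul(2, X, Add(X, Mul(-4, Pow(X, 2)))) (Function('W')(X) = Mul(Add(X, Mul(-4, Pow(X, 2))), Add(X, X)) = Mul(Add(X, Mul(-4, Pow(X, 2))), Mul(2, X)) = Mul(2, X, Add(X, Mul(-4, Pow(X, 2)))))
Mul(-3, Function('W')(13)) = Mul(-3, Mul(Pow(13, 2), Add(2, Mul(-8, 13)))) = Mul(-3, Mul(169, Add(2, -104))) = Mul(-3, Mul(169, -102)) = Mul(-3, -17238) = 51714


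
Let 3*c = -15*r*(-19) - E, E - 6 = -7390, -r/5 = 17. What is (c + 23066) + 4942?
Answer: 67183/3 ≈ 22394.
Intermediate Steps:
r = -85 (r = -5*17 = -85)
E = -7384 (E = 6 - 7390 = -7384)
c = -16841/3 (c = (-15*(-85)*(-19) - 1*(-7384))/3 = (1275*(-19) + 7384)/3 = (-24225 + 7384)/3 = (⅓)*(-16841) = -16841/3 ≈ -5613.7)
(c + 23066) + 4942 = (-16841/3 + 23066) + 4942 = 52357/3 + 4942 = 67183/3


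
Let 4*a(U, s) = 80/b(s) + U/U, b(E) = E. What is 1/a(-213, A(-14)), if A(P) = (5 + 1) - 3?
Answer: 12/83 ≈ 0.14458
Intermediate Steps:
A(P) = 3 (A(P) = 6 - 3 = 3)
a(U, s) = ¼ + 20/s (a(U, s) = (80/s + U/U)/4 = (80/s + 1)/4 = (1 + 80/s)/4 = ¼ + 20/s)
1/a(-213, A(-14)) = 1/((¼)*(80 + 3)/3) = 1/((¼)*(⅓)*83) = 1/(83/12) = 12/83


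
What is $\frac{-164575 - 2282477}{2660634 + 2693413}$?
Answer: $- \frac{2447052}{5354047} \approx -0.45705$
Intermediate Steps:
$\frac{-164575 - 2282477}{2660634 + 2693413} = - \frac{2447052}{5354047}$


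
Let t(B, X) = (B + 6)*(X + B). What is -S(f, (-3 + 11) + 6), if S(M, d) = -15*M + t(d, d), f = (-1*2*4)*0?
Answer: -560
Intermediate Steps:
t(B, X) = (6 + B)*(B + X)
f = 0 (f = -2*4*0 = -8*0 = 0)
S(M, d) = -15*M + 2*d² + 12*d (S(M, d) = -15*M + (d² + 6*d + 6*d + d*d) = -15*M + (d² + 6*d + 6*d + d²) = -15*M + (2*d² + 12*d) = -15*M + 2*d² + 12*d)
-S(f, (-3 + 11) + 6) = -(-15*0 + 2*((-3 + 11) + 6)² + 12*((-3 + 11) + 6)) = -(0 + 2*(8 + 6)² + 12*(8 + 6)) = -(0 + 2*14² + 12*14) = -(0 + 2*196 + 168) = -(0 + 392 + 168) = -1*560 = -560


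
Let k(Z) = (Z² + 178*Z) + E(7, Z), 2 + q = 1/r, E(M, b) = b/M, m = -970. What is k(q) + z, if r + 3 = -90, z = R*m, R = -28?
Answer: 1622906086/60543 ≈ 26806.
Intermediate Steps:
z = 27160 (z = -28*(-970) = 27160)
r = -93 (r = -3 - 90 = -93)
q = -187/93 (q = -2 + 1/(-93) = -2 - 1/93 = -187/93 ≈ -2.0108)
k(Z) = Z² + 1247*Z/7 (k(Z) = (Z² + 178*Z) + Z/7 = Z² + 1247*Z/7)
k(q) + z = (⅐)*(-187/93)*(1247 + 7*(-187/93)) + 27160 = (⅐)*(-187/93)*(1247 - 1309/93) + 27160 = (⅐)*(-187/93)*(114662/93) + 27160 = -21441794/60543 + 27160 = 1622906086/60543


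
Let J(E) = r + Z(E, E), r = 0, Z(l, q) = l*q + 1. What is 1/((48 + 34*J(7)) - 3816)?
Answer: -1/2068 ≈ -0.00048356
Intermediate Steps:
Z(l, q) = 1 + l*q
J(E) = 1 + E**2 (J(E) = 0 + (1 + E*E) = 0 + (1 + E**2) = 1 + E**2)
1/((48 + 34*J(7)) - 3816) = 1/((48 + 34*(1 + 7**2)) - 3816) = 1/((48 + 34*(1 + 49)) - 3816) = 1/((48 + 34*50) - 3816) = 1/((48 + 1700) - 3816) = 1/(1748 - 3816) = 1/(-2068) = -1/2068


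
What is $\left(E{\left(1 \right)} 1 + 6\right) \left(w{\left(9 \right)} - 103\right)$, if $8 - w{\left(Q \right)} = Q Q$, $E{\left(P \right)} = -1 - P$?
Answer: $-704$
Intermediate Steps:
$w{\left(Q \right)} = 8 - Q^{2}$ ($w{\left(Q \right)} = 8 - Q Q = 8 - Q^{2}$)
$\left(E{\left(1 \right)} 1 + 6\right) \left(w{\left(9 \right)} - 103\right) = \left(\left(-1 - 1\right) 1 + 6\right) \left(\left(8 - 9^{2}\right) - 103\right) = \left(\left(-1 - 1\right) 1 + 6\right) \left(\left(8 - 81\right) - 103\right) = \left(\left(-2\right) 1 + 6\right) \left(\left(8 - 81\right) - 103\right) = \left(-2 + 6\right) \left(-73 - 103\right) = 4 \left(-176\right) = -704$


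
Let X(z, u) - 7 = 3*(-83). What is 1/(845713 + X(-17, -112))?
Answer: 1/845471 ≈ 1.1828e-6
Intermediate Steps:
X(z, u) = -242 (X(z, u) = 7 + 3*(-83) = 7 - 249 = -242)
1/(845713 + X(-17, -112)) = 1/(845713 - 242) = 1/845471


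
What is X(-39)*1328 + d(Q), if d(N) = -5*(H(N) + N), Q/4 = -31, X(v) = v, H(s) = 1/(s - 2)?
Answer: -6447667/126 ≈ -51172.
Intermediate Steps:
H(s) = 1/(-2 + s)
Q = -124 (Q = 4*(-31) = -124)
d(N) = -5*N - 5/(-2 + N) (d(N) = -5*(1/(-2 + N) + N) = -5*(N + 1/(-2 + N)) = -5*N - 5/(-2 + N))
X(-39)*1328 + d(Q) = -39*1328 + 5*(-1 - 1*(-124)*(-2 - 124))/(-2 - 124) = -51792 + 5*(-1 - 1*(-124)*(-126))/(-126) = -51792 + 5*(-1/126)*(-1 - 15624) = -51792 + 5*(-1/126)*(-15625) = -51792 + 78125/126 = -6447667/126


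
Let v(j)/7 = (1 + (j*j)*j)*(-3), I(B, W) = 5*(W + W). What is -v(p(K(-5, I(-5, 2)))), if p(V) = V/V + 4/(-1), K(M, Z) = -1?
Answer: -546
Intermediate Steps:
I(B, W) = 10*W (I(B, W) = 5*(2*W) = 10*W)
p(V) = -3 (p(V) = 1 + 4*(-1) = 1 - 4 = -3)
v(j) = -21 - 21*j³ (v(j) = 7*((1 + (j*j)*j)*(-3)) = 7*((1 + j²*j)*(-3)) = 7*((1 + j³)*(-3)) = 7*(-3 - 3*j³) = -21 - 21*j³)
-v(p(K(-5, I(-5, 2)))) = -(-21 - 21*(-3)³) = -(-21 - 21*(-27)) = -(-21 + 567) = -1*546 = -546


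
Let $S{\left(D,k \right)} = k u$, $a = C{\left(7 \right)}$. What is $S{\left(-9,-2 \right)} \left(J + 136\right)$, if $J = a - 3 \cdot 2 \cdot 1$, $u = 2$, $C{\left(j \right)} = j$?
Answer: $-548$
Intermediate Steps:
$a = 7$
$S{\left(D,k \right)} = 2 k$ ($S{\left(D,k \right)} = k 2 = 2 k$)
$J = 1$ ($J = 7 - 3 \cdot 2 \cdot 1 = 7 - 6 \cdot 1 = 7 - 6 = 1$)
$S{\left(-9,-2 \right)} \left(J + 136\right) = 2 \left(-2\right) \left(1 + 136\right) = \left(-4\right) 137 = -548$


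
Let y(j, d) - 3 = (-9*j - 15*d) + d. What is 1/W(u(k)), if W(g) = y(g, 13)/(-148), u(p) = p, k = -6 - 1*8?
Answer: 148/53 ≈ 2.7925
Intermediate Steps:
y(j, d) = 3 - 14*d - 9*j (y(j, d) = 3 + ((-9*j - 15*d) + d) = 3 + ((-15*d - 9*j) + d) = 3 + (-14*d - 9*j) = 3 - 14*d - 9*j)
k = -14 (k = -6 - 8 = -14)
W(g) = 179/148 + 9*g/148 (W(g) = (3 - 14*13 - 9*g)/(-148) = (3 - 182 - 9*g)*(-1/148) = (-179 - 9*g)*(-1/148) = 179/148 + 9*g/148)
1/W(u(k)) = 1/(179/148 + (9/148)*(-14)) = 1/(179/148 - 63/74) = 1/(53/148) = 148/53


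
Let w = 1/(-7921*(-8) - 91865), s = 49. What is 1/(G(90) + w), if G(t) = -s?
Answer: -28497/1396354 ≈ -0.020408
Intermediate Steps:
G(t) = -49 (G(t) = -1*49 = -49)
w = -1/28497 (w = 1/(63368 - 91865) = 1/(-28497) = -1/28497 ≈ -3.5091e-5)
1/(G(90) + w) = 1/(-49 - 1/28497) = 1/(-1396354/28497) = -28497/1396354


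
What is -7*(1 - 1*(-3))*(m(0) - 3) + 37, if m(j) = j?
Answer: 121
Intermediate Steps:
-7*(1 - 1*(-3))*(m(0) - 3) + 37 = -7*(1 - 1*(-3))*(0 - 3) + 37 = -7*(1 + 3)*(-3) + 37 = -28*(-3) + 37 = -7*(-12) + 37 = 84 + 37 = 121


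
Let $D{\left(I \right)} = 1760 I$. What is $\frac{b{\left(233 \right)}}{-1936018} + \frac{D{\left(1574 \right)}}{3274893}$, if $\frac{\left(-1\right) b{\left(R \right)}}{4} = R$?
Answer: $\frac{2683143352298}{3170125898037} \approx 0.84638$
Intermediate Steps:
$b{\left(R \right)} = - 4 R$
$\frac{b{\left(233 \right)}}{-1936018} + \frac{D{\left(1574 \right)}}{3274893} = \frac{\left(-4\right) 233}{-1936018} + \frac{1760 \cdot 1574}{3274893} = \left(-932\right) \left(- \frac{1}{1936018}\right) + 2770240 \cdot \frac{1}{3274893} = \frac{466}{968009} + \frac{2770240}{3274893} = \frac{2683143352298}{3170125898037}$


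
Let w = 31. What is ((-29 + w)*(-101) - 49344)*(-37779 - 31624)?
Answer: 3438641038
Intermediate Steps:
((-29 + w)*(-101) - 49344)*(-37779 - 31624) = ((-29 + 31)*(-101) - 49344)*(-37779 - 31624) = (2*(-101) - 49344)*(-69403) = (-202 - 49344)*(-69403) = -49546*(-69403) = 3438641038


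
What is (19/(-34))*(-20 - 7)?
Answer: 513/34 ≈ 15.088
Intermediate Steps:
(19/(-34))*(-20 - 7) = (19*(-1/34))*(-27) = -19/34*(-27) = 513/34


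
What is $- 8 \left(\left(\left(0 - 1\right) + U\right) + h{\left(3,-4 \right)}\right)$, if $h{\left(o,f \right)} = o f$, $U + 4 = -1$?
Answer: $144$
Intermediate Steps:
$U = -5$ ($U = -4 - 1 = -5$)
$h{\left(o,f \right)} = f o$
$- 8 \left(\left(\left(0 - 1\right) + U\right) + h{\left(3,-4 \right)}\right) = - 8 \left(\left(\left(0 - 1\right) - 5\right) - 12\right) = - 8 \left(\left(-1 - 5\right) - 12\right) = - 8 \left(-6 - 12\right) = \left(-8\right) \left(-18\right) = 144$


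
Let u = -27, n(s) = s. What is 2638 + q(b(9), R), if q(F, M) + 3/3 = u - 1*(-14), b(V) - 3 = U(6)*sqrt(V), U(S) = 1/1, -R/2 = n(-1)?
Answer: 2624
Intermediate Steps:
R = 2 (R = -2*(-1) = 2)
U(S) = 1
b(V) = 3 + sqrt(V) (b(V) = 3 + 1*sqrt(V) = 3 + sqrt(V))
q(F, M) = -14 (q(F, M) = -1 + (-27 - 1*(-14)) = -1 + (-27 + 14) = -1 - 13 = -14)
2638 + q(b(9), R) = 2638 - 14 = 2624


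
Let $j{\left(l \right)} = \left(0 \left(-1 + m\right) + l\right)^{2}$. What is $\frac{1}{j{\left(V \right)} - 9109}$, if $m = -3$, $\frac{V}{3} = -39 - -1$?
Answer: $\frac{1}{3887} \approx 0.00025727$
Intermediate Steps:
$V = -114$ ($V = 3 \left(-39 - -1\right) = 3 \left(-39 + 1\right) = 3 \left(-38\right) = -114$)
$j{\left(l \right)} = l^{2}$ ($j{\left(l \right)} = \left(0 \left(-1 - 3\right) + l\right)^{2} = \left(0 \left(-4\right) + l\right)^{2} = \left(0 + l\right)^{2} = l^{2}$)
$\frac{1}{j{\left(V \right)} - 9109} = \frac{1}{\left(-114\right)^{2} - 9109} = \frac{1}{12996 - 9109} = \frac{1}{3887}$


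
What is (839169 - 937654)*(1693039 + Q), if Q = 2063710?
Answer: -369983425265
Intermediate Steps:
(839169 - 937654)*(1693039 + Q) = (839169 - 937654)*(1693039 + 2063710) = -98485*3756749 = -369983425265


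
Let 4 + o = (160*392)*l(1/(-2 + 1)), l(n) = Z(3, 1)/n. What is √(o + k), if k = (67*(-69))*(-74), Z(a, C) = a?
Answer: √153938 ≈ 392.35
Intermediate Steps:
l(n) = 3/n
o = -188164 (o = -4 + (160*392)*(3/(1/(-2 + 1))) = -4 + 62720*(3/(1/(-1))) = -4 + 62720*(3/(-1)) = -4 + 62720*(3*(-1)) = -4 + 62720*(-3) = -4 - 188160 = -188164)
k = 342102 (k = -4623*(-74) = 342102)
√(o + k) = √(-188164 + 342102) = √153938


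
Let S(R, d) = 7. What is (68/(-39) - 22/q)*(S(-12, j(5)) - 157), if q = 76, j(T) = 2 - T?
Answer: 75325/247 ≈ 304.96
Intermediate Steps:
(68/(-39) - 22/q)*(S(-12, j(5)) - 157) = (68/(-39) - 22/76)*(7 - 157) = (68*(-1/39) - 22*1/76)*(-150) = (-68/39 - 11/38)*(-150) = -3013/1482*(-150) = 75325/247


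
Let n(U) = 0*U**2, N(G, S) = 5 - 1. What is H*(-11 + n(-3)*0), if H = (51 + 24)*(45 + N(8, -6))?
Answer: -40425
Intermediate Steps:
N(G, S) = 4
n(U) = 0
H = 3675 (H = (51 + 24)*(45 + 4) = 75*49 = 3675)
H*(-11 + n(-3)*0) = 3675*(-11 + 0*0) = 3675*(-11 + 0) = 3675*(-11) = -40425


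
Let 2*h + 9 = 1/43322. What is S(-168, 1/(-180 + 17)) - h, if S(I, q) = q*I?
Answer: 78109403/14122972 ≈ 5.5307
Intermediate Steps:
S(I, q) = I*q
h = -389897/86644 (h = -9/2 + (½)/43322 = -9/2 + (½)*(1/43322) = -9/2 + 1/86644 = -389897/86644 ≈ -4.5000)
S(-168, 1/(-180 + 17)) - h = -168/(-180 + 17) - 1*(-389897/86644) = -168/(-163) + 389897/86644 = -168*(-1/163) + 389897/86644 = 168/163 + 389897/86644 = 78109403/14122972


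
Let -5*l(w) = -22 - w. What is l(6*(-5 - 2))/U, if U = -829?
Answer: 4/829 ≈ 0.0048251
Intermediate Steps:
l(w) = 22/5 + w/5 (l(w) = -(-22 - w)/5 = 22/5 + w/5)
l(6*(-5 - 2))/U = (22/5 + (6*(-5 - 2))/5)/(-829) = (22/5 + (6*(-7))/5)*(-1/829) = (22/5 + (⅕)*(-42))*(-1/829) = (22/5 - 42/5)*(-1/829) = -4*(-1/829) = 4/829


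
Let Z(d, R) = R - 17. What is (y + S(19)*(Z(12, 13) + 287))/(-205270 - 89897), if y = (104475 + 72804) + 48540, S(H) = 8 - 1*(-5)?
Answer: -229498/295167 ≈ -0.77752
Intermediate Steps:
Z(d, R) = -17 + R
S(H) = 13 (S(H) = 8 + 5 = 13)
y = 225819 (y = 177279 + 48540 = 225819)
(y + S(19)*(Z(12, 13) + 287))/(-205270 - 89897) = (225819 + 13*((-17 + 13) + 287))/(-205270 - 89897) = (225819 + 13*(-4 + 287))/(-295167) = (225819 + 13*283)*(-1/295167) = (225819 + 3679)*(-1/295167) = 229498*(-1/295167) = -229498/295167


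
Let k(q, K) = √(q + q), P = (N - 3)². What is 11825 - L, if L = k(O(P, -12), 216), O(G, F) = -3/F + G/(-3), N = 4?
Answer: 11825 - I*√6/6 ≈ 11825.0 - 0.40825*I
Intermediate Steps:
P = 1 (P = (4 - 3)² = 1² = 1)
O(G, F) = -3/F - G/3 (O(G, F) = -3/F + G*(-⅓) = -3/F - G/3)
k(q, K) = √2*√q (k(q, K) = √(2*q) = √2*√q)
L = I*√6/6 (L = √2*√(-3/(-12) - ⅓*1) = √2*√(-3*(-1/12) - ⅓) = √2*√(¼ - ⅓) = √2*√(-1/12) = √2*(I*√3/6) = I*√6/6 ≈ 0.40825*I)
11825 - L = 11825 - I*√6/6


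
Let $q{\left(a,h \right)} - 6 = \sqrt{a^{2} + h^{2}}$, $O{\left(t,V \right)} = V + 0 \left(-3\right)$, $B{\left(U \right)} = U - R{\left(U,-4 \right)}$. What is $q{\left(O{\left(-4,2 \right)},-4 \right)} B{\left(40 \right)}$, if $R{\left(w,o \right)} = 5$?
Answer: $210 + 70 \sqrt{5} \approx 366.52$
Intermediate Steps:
$B{\left(U \right)} = -5 + U$ ($B{\left(U \right)} = U - 5 = -5 + U$)
$O{\left(t,V \right)} = V$ ($O{\left(t,V \right)} = V + 0 = V$)
$q{\left(a,h \right)} = 6 + \sqrt{a^{2} + h^{2}}$
$q{\left(O{\left(-4,2 \right)},-4 \right)} B{\left(40 \right)} = \left(6 + \sqrt{2^{2} + \left(-4\right)^{2}}\right) \left(-5 + 40\right) = \left(6 + \sqrt{4 + 16}\right) 35 = \left(6 + \sqrt{20}\right) 35 = \left(6 + 2 \sqrt{5}\right) 35 = 210 + 70 \sqrt{5}$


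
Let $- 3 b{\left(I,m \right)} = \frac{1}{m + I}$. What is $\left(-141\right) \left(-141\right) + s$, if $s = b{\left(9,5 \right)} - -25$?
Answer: $\frac{836051}{42} \approx 19906.0$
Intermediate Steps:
$b{\left(I,m \right)} = - \frac{1}{3 \left(I + m\right)}$ ($b{\left(I,m \right)} = - \frac{1}{3 \left(m + I\right)} = - \frac{1}{3 \left(I + m\right)}$)
$s = \frac{1049}{42}$ ($s = - \frac{1}{3 \cdot 9 + 3 \cdot 5} - -25 = - \frac{1}{27 + 15} + 25 = - \frac{1}{42} + 25 = \frac{1049}{42} \approx 24.976$)
$\left(-141\right) \left(-141\right) + s = \left(-141\right) \left(-141\right) + \frac{1049}{42} = 19881 + \frac{1049}{42} = \frac{836051}{42}$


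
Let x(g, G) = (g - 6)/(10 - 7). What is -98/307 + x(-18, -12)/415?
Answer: -43126/127405 ≈ -0.33850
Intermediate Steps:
x(g, G) = -2 + g/3 (x(g, G) = (-6 + g)/3 = (-6 + g)*(⅓) = -2 + g/3)
-98/307 + x(-18, -12)/415 = -98/307 + (-2 + (⅓)*(-18))/415 = -98*1/307 + (-2 - 6)*(1/415) = -98/307 - 8*1/415 = -98/307 - 8/415 = -43126/127405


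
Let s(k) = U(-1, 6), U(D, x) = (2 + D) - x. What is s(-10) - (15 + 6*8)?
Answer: -68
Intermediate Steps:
U(D, x) = 2 + D - x
s(k) = -5 (s(k) = 2 - 1 - 1*6 = 2 - 1 - 6 = -5)
s(-10) - (15 + 6*8) = -5 - (15 + 6*8) = -5 - (15 + 48) = -5 - 1*63 = -5 - 63 = -68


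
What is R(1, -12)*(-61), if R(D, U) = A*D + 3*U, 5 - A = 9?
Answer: 2440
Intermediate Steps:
A = -4 (A = 5 - 1*9 = 5 - 9 = -4)
R(D, U) = -4*D + 3*U
R(1, -12)*(-61) = (-4*1 + 3*(-12))*(-61) = (-4 - 36)*(-61) = -40*(-61) = 2440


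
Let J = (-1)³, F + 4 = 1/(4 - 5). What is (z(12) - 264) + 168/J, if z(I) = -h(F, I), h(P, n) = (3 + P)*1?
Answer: -430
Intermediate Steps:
F = -5 (F = -4 + 1/(4 - 5) = -4 + 1/(-1) = -4 - 1 = -5)
h(P, n) = 3 + P
z(I) = 2 (z(I) = -(3 - 5) = -1*(-2) = 2)
J = -1
(z(12) - 264) + 168/J = (2 - 264) + 168/(-1) = -262 + 168*(-1) = -262 - 168 = -430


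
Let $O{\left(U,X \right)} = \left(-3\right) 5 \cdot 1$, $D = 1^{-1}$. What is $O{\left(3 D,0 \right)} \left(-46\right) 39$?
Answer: $26910$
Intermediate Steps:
$D = 1$
$O{\left(U,X \right)} = -15$ ($O{\left(U,X \right)} = \left(-15\right) 1 = -15$)
$O{\left(3 D,0 \right)} \left(-46\right) 39 = \left(-15\right) \left(-46\right) 39 = 690 \cdot 39 = 26910$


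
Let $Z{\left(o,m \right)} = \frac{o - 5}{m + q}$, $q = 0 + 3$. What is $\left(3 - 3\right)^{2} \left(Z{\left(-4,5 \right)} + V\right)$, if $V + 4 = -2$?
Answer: $0$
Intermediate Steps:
$V = -6$ ($V = -4 - 2 = -6$)
$q = 3$
$Z{\left(o,m \right)} = \frac{-5 + o}{3 + m}$ ($Z{\left(o,m \right)} = \frac{o - 5}{m + 3} = \frac{-5 + o}{3 + m}$)
$\left(3 - 3\right)^{2} \left(Z{\left(-4,5 \right)} + V\right) = \left(3 - 3\right)^{2} \left(\frac{-5 - 4}{3 + 5} - 6\right) = 0^{2} \left(\frac{1}{8} \left(-9\right) - 6\right) = 0 \left(\frac{1}{8} \left(-9\right) - 6\right) = 0 \left(- \frac{9}{8} - 6\right) = 0 \left(- \frac{57}{8}\right) = 0$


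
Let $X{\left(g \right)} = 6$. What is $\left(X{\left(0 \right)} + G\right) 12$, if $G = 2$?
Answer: $96$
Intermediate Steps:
$\left(X{\left(0 \right)} + G\right) 12 = \left(6 + 2\right) 12 = 8 \cdot 12 = 96$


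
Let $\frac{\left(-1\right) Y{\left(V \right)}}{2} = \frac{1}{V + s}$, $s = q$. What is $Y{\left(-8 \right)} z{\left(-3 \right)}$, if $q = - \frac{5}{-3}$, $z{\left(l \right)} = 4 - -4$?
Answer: $\frac{48}{19} \approx 2.5263$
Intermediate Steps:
$z{\left(l \right)} = 8$ ($z{\left(l \right)} = 4 + 4 = 8$)
$q = \frac{5}{3}$ ($q = \left(-5\right) \left(- \frac{1}{3}\right) = \frac{5}{3} \approx 1.6667$)
$s = \frac{5}{3} \approx 1.6667$
$Y{\left(V \right)} = - \frac{2}{\frac{5}{3} + V}$ ($Y{\left(V \right)} = - \frac{2}{V + \frac{5}{3}} = - \frac{2}{\frac{5}{3} + V}$)
$Y{\left(-8 \right)} z{\left(-3 \right)} = - \frac{6}{5 + 3 \left(-8\right)} 8 = - \frac{6}{5 - 24} \cdot 8 = - \frac{6}{-19} \cdot 8 = \left(-6\right) \left(- \frac{1}{19}\right) 8 = \frac{6}{19} \cdot 8 = \frac{48}{19}$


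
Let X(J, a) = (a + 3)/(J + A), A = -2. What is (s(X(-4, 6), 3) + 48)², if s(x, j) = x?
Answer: 8649/4 ≈ 2162.3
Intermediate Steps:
X(J, a) = (3 + a)/(-2 + J) (X(J, a) = (a + 3)/(J - 2) = (3 + a)/(-2 + J))
(s(X(-4, 6), 3) + 48)² = ((3 + 6)/(-2 - 4) + 48)² = (9/(-6) + 48)² = (-⅙*9 + 48)² = (-3/2 + 48)² = (93/2)² = 8649/4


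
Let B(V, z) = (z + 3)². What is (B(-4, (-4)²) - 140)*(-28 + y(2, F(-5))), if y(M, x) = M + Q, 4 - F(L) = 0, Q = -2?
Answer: -6188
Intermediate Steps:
F(L) = 4 (F(L) = 4 - 1*0 = 4 + 0 = 4)
B(V, z) = (3 + z)²
y(M, x) = -2 + M (y(M, x) = M - 2 = -2 + M)
(B(-4, (-4)²) - 140)*(-28 + y(2, F(-5))) = ((3 + (-4)²)² - 140)*(-28 + (-2 + 2)) = ((3 + 16)² - 140)*(-28 + 0) = (19² - 140)*(-28) = (361 - 140)*(-28) = 221*(-28) = -6188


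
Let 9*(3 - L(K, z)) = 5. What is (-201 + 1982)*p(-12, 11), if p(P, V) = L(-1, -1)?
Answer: 39182/9 ≈ 4353.6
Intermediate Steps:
L(K, z) = 22/9 (L(K, z) = 3 - ⅑*5 = 3 - 5/9 = 22/9)
p(P, V) = 22/9
(-201 + 1982)*p(-12, 11) = (-201 + 1982)*(22/9) = 1781*(22/9) = 39182/9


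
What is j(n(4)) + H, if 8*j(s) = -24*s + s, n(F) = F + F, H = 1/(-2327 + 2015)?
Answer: -7177/312 ≈ -23.003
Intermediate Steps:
H = -1/312 (H = 1/(-312) = -1/312 ≈ -0.0032051)
n(F) = 2*F
j(s) = -23*s/8 (j(s) = (-24*s + s)/8 = (-23*s)/8 = -23*s/8)
j(n(4)) + H = -23*4/4 - 1/312 = -23/8*8 - 1/312 = -23 - 1/312 = -7177/312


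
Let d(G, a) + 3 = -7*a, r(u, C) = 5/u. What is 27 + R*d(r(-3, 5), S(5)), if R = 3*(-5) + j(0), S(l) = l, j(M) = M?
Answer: 597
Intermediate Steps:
d(G, a) = -3 - 7*a
R = -15 (R = 3*(-5) + 0 = -15 + 0 = -15)
27 + R*d(r(-3, 5), S(5)) = 27 - 15*(-3 - 7*5) = 27 - 15*(-3 - 35) = 27 - 15*(-38) = 27 + 570 = 597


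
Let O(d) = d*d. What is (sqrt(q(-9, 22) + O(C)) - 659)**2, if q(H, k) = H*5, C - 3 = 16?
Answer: 434597 - 2636*sqrt(79) ≈ 4.1117e+5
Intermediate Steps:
C = 19 (C = 3 + 16 = 19)
q(H, k) = 5*H
O(d) = d**2
(sqrt(q(-9, 22) + O(C)) - 659)**2 = (sqrt(5*(-9) + 19**2) - 659)**2 = (sqrt(-45 + 361) - 659)**2 = (sqrt(316) - 659)**2 = (2*sqrt(79) - 659)**2 = (-659 + 2*sqrt(79))**2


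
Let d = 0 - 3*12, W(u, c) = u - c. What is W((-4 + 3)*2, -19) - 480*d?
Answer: 17297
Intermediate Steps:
d = -36 (d = 0 - 36 = -36)
W((-4 + 3)*2, -19) - 480*d = ((-4 + 3)*2 - 1*(-19)) - 480*(-36) = (-1*2 + 19) + 17280 = (-2 + 19) + 17280 = 17 + 17280 = 17297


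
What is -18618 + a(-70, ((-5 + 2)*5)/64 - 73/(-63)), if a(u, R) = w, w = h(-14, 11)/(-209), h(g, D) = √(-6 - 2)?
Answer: -18618 - 2*I*√2/209 ≈ -18618.0 - 0.013533*I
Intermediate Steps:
h(g, D) = 2*I*√2 (h(g, D) = √(-8) = 2*I*√2)
w = -2*I*√2/209 (w = (2*I*√2)/(-209) = (2*I*√2)*(-1/209) = -2*I*√2/209 ≈ -0.013533*I)
a(u, R) = -2*I*√2/209
-18618 + a(-70, ((-5 + 2)*5)/64 - 73/(-63)) = -18618 - 2*I*√2/209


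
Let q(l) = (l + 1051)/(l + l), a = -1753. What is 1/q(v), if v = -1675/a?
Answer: 1675/922039 ≈ 0.0018166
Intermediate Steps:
v = 1675/1753 (v = -1675/(-1753) = -1675*(-1/1753) = 1675/1753 ≈ 0.95550)
q(l) = (1051 + l)/(2*l) (q(l) = (1051 + l)/((2*l)) = (1051 + l)*(1/(2*l)) = (1051 + l)/(2*l))
1/q(v) = 1/((1051 + 1675/1753)/(2*(1675/1753))) = 1/((½)*(1753/1675)*(1844078/1753)) = 1/(922039/1675) = 1675/922039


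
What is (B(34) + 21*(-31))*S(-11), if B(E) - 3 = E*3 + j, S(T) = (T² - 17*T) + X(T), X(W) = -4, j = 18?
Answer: -160512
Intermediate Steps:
S(T) = -4 + T² - 17*T (S(T) = (T² - 17*T) - 4 = -4 + T² - 17*T)
B(E) = 21 + 3*E (B(E) = 3 + (E*3 + 18) = 3 + (3*E + 18) = 3 + (18 + 3*E) = 21 + 3*E)
(B(34) + 21*(-31))*S(-11) = ((21 + 3*34) + 21*(-31))*(-4 + (-11)² - 17*(-11)) = ((21 + 102) - 651)*(-4 + 121 + 187) = (123 - 651)*304 = -528*304 = -160512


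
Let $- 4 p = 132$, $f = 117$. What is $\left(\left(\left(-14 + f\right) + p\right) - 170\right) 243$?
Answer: $-24300$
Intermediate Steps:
$p = -33$ ($p = \left(- \frac{1}{4}\right) 132 = -33$)
$\left(\left(\left(-14 + f\right) + p\right) - 170\right) 243 = \left(\left(\left(-14 + 117\right) - 33\right) - 170\right) 243 = \left(\left(103 - 33\right) - 170\right) 243 = \left(70 - 170\right) 243 = \left(-100\right) 243 = -24300$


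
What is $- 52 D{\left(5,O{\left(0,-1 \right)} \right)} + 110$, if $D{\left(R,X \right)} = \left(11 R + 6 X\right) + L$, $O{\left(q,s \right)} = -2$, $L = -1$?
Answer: $-2074$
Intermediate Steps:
$D{\left(R,X \right)} = -1 + 6 X + 11 R$ ($D{\left(R,X \right)} = \left(11 R + 6 X\right) - 1 = \left(6 X + 11 R\right) - 1 = -1 + 6 X + 11 R$)
$- 52 D{\left(5,O{\left(0,-1 \right)} \right)} + 110 = - 52 \left(-1 + 6 \left(-2\right) + 11 \cdot 5\right) + 110 = - 52 \left(-1 - 12 + 55\right) + 110 = \left(-52\right) 42 + 110 = -2184 + 110 = -2074$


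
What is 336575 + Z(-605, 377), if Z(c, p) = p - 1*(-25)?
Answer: 336977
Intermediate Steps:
Z(c, p) = 25 + p (Z(c, p) = p + 25 = 25 + p)
336575 + Z(-605, 377) = 336575 + (25 + 377) = 336575 + 402 = 336977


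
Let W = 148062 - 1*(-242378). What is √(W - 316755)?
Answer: √73685 ≈ 271.45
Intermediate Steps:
W = 390440 (W = 148062 + 242378 = 390440)
√(W - 316755) = √(390440 - 316755) = √73685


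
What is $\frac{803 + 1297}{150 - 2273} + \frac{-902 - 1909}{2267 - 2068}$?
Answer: $- \frac{6385653}{422477} \approx -15.115$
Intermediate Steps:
$\frac{803 + 1297}{150 - 2273} + \frac{-902 - 1909}{2267 - 2068} = \frac{2100}{-2123} - \frac{2811}{199} = 2100 \left(- \frac{1}{2123}\right) - \frac{2811}{199} = - \frac{2100}{2123} - \frac{2811}{199} = - \frac{6385653}{422477}$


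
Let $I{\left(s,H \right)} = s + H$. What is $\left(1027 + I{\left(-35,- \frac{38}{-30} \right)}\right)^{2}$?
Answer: $\frac{221980201}{225} \approx 9.8658 \cdot 10^{5}$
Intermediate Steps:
$I{\left(s,H \right)} = H + s$
$\left(1027 + I{\left(-35,- \frac{38}{-30} \right)}\right)^{2} = \left(1027 - \left(35 + \frac{38}{-30}\right)\right)^{2} = \left(1027 - \frac{506}{15}\right)^{2} = \left(\frac{14899}{15}\right)^{2} = \frac{221980201}{225}$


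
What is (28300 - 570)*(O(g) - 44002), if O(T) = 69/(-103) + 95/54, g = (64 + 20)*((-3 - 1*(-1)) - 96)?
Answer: -3393223946225/2781 ≈ -1.2201e+9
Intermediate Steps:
g = -8232 (g = 84*((-3 + 1) - 96) = 84*(-2 - 96) = 84*(-98) = -8232)
O(T) = 6059/5562 (O(T) = 69*(-1/103) + 95*(1/54) = -69/103 + 95/54 = 6059/5562)
(28300 - 570)*(O(g) - 44002) = (28300 - 570)*(6059/5562 - 44002) = 27730*(-244733065/5562) = -3393223946225/2781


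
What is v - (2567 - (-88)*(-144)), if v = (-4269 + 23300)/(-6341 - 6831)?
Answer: 133084029/13172 ≈ 10104.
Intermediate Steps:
v = -19031/13172 (v = 19031/(-13172) = 19031*(-1/13172) = -19031/13172 ≈ -1.4448)
v - (2567 - (-88)*(-144)) = -19031/13172 - (2567 - (-88)*(-144)) = -19031/13172 - (2567 - 1*12672) = -19031/13172 - (2567 - 12672) = -19031/13172 - 1*(-10105) = -19031/13172 + 10105 = 133084029/13172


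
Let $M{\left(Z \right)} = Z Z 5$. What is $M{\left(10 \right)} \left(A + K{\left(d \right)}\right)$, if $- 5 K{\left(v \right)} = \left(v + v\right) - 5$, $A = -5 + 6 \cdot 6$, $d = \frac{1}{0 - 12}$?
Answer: $\frac{48050}{3} \approx 16017.0$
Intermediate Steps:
$M{\left(Z \right)} = 5 Z^{2}$ ($M{\left(Z \right)} = Z^{2} \cdot 5 = 5 Z^{2}$)
$d = - \frac{1}{12}$ ($d = \frac{1}{-12} = - \frac{1}{12} \approx -0.083333$)
$A = 31$ ($A = -5 + 36 = 31$)
$K{\left(v \right)} = 1 - \frac{2 v}{5}$ ($K{\left(v \right)} = - \frac{\left(v + v\right) - 5}{5} = - \frac{2 v - 5}{5} = - \frac{-5 + 2 v}{5} = 1 - \frac{2 v}{5}$)
$M{\left(10 \right)} \left(A + K{\left(d \right)}\right) = 5 \cdot 10^{2} \left(31 + \left(1 - - \frac{1}{30}\right)\right) = 5 \cdot 100 \left(31 + \left(1 + \frac{1}{30}\right)\right) = 500 \left(31 + \frac{31}{30}\right) = 500 \cdot \frac{961}{30} = \frac{48050}{3}$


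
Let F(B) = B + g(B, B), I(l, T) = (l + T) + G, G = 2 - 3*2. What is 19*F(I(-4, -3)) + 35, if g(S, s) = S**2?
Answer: 2125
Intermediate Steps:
G = -4 (G = 2 - 6 = -4)
I(l, T) = -4 + T + l (I(l, T) = (l + T) - 4 = (T + l) - 4 = -4 + T + l)
F(B) = B + B**2
19*F(I(-4, -3)) + 35 = 19*((-4 - 3 - 4)*(1 + (-4 - 3 - 4))) + 35 = 19*(-11*(1 - 11)) + 35 = 19*(-11*(-10)) + 35 = 19*110 + 35 = 2090 + 35 = 2125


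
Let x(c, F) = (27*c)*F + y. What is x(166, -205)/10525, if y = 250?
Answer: -183712/2105 ≈ -87.274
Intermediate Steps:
x(c, F) = 250 + 27*F*c (x(c, F) = (27*c)*F + 250 = 27*F*c + 250 = 250 + 27*F*c)
x(166, -205)/10525 = (250 + 27*(-205)*166)/10525 = (250 - 918810)*(1/10525) = -918560*1/10525 = -183712/2105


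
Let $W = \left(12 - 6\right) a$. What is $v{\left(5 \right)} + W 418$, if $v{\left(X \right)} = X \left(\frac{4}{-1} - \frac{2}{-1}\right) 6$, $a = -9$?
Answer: $-22632$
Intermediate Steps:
$v{\left(X \right)} = - 12 X$ ($v{\left(X \right)} = X \left(4 \left(-1\right) - -2\right) 6 = X \left(-4 + 2\right) 6 = X \left(-2\right) 6 = - 2 X 6 = - 12 X$)
$W = -54$ ($W = \left(12 - 6\right) \left(-9\right) = 6 \left(-9\right) = -54$)
$v{\left(5 \right)} + W 418 = \left(-12\right) 5 - 22572 = -60 - 22572 = -22632$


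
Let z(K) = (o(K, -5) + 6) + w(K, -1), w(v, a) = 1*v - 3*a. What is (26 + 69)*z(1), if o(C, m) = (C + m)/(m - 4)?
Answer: 8930/9 ≈ 992.22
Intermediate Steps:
o(C, m) = (C + m)/(-4 + m)
w(v, a) = v - 3*a
z(K) = 86/9 + 8*K/9 (z(K) = ((K - 5)/(-4 - 5) + 6) + (K - 3*(-1)) = ((-5 + K)/(-9) + 6) + (K + 3) = (-(-5 + K)/9 + 6) + (3 + K) = ((5/9 - K/9) + 6) + (3 + K) = (59/9 - K/9) + (3 + K) = 86/9 + 8*K/9)
(26 + 69)*z(1) = (26 + 69)*(86/9 + (8/9)*1) = 95*(86/9 + 8/9) = 95*(94/9) = 8930/9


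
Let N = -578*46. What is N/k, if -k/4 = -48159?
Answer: -6647/48159 ≈ -0.13802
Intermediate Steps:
k = 192636 (k = -4*(-48159) = 192636)
N = -26588
N/k = -26588/192636 = -26588*1/192636 = -6647/48159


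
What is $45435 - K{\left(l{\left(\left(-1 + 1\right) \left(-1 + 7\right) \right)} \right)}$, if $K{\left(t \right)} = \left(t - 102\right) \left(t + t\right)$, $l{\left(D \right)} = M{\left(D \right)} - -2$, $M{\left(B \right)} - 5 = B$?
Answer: $46765$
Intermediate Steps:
$M{\left(B \right)} = 5 + B$
$l{\left(D \right)} = 7 + D$ ($l{\left(D \right)} = \left(5 + D\right) - -2 = \left(5 + D\right) + 2 = 7 + D$)
$K{\left(t \right)} = 2 t \left(-102 + t\right)$ ($K{\left(t \right)} = \left(-102 + t\right) 2 t = 2 t \left(-102 + t\right)$)
$45435 - K{\left(l{\left(\left(-1 + 1\right) \left(-1 + 7\right) \right)} \right)} = 45435 - 2 \left(7 + \left(-1 + 1\right) \left(-1 + 7\right)\right) \left(-102 + \left(7 + \left(-1 + 1\right) \left(-1 + 7\right)\right)\right) = 45435 - 2 \left(7 + 0 \cdot 6\right) \left(-102 + \left(7 + 0 \cdot 6\right)\right) = 45435 - 2 \left(7 + 0\right) \left(-102 + \left(7 + 0\right)\right) = 45435 - 2 \cdot 7 \left(-102 + 7\right) = 45435 - 2 \cdot 7 \left(-95\right) = 45435 - -1330 = 45435 + 1330 = 46765$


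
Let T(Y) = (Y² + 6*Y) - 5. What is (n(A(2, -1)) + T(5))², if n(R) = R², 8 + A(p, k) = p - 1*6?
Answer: 37636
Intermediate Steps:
A(p, k) = -14 + p (A(p, k) = -8 + (p - 1*6) = -8 + (p - 6) = -8 + (-6 + p) = -14 + p)
T(Y) = -5 + Y² + 6*Y
(n(A(2, -1)) + T(5))² = ((-14 + 2)² + (-5 + 5² + 6*5))² = ((-12)² + (-5 + 25 + 30))² = (144 + 50)² = 194² = 37636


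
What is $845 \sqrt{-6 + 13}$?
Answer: $845 \sqrt{7} \approx 2235.7$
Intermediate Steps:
$845 \sqrt{-6 + 13} = 845 \sqrt{7}$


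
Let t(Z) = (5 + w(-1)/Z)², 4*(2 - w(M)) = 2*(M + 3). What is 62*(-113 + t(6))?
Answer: -96317/18 ≈ -5350.9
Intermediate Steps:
w(M) = ½ - M/2 (w(M) = 2 - (M + 3)/2 = 2 - (3 + M)/2 = 2 - (6 + 2*M)/4 = 2 + (-3/2 - M/2) = ½ - M/2)
t(Z) = (5 + 1/Z)² (t(Z) = (5 + (½ - ½*(-1))/Z)² = (5 + (½ + ½)/Z)² = (5 + 1/Z)²)
62*(-113 + t(6)) = 62*(-113 + (1 + 5*6)²/6²) = 62*(-113 + (1 + 30)²/36) = 62*(-113 + (1/36)*31²) = 62*(-113 + (1/36)*961) = 62*(-113 + 961/36) = 62*(-3107/36) = -96317/18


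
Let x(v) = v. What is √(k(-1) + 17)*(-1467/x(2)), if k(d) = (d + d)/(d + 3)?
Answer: -2934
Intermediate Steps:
k(d) = 2*d/(3 + d) (k(d) = (2*d)/(3 + d) = 2*d/(3 + d))
√(k(-1) + 17)*(-1467/x(2)) = √(2*(-1)/(3 - 1) + 17)*(-1467/2) = √(2*(-1)/2 + 17)*(-1467*½) = √(2*(-1)*(½) + 17)*(-1467/2) = √(-1 + 17)*(-1467/2) = √16*(-1467/2) = 4*(-1467/2) = -2934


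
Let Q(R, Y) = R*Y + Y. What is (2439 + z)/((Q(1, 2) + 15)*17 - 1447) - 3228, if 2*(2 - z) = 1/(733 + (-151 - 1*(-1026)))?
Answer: -11676373007/3614784 ≈ -3230.2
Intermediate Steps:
Q(R, Y) = Y + R*Y
z = 6431/3216 (z = 2 - 1/(2*(733 + (-151 - 1*(-1026)))) = 2 - 1/(2*(733 + (-151 + 1026))) = 2 - 1/(2*(733 + 875)) = 2 - ½/1608 = 2 - ½*1/1608 = 2 - 1/3216 = 6431/3216 ≈ 1.9997)
(2439 + z)/((Q(1, 2) + 15)*17 - 1447) - 3228 = (2439 + 6431/3216)/((2*(1 + 1) + 15)*17 - 1447) - 3228 = 7850255/(3216*((2*2 + 15)*17 - 1447)) - 3228 = 7850255/(3216*((4 + 15)*17 - 1447)) - 3228 = 7850255/(3216*(19*17 - 1447)) - 3228 = 7850255/(3216*(323 - 1447)) - 3228 = (7850255/3216)/(-1124) - 3228 = (7850255/3216)*(-1/1124) - 3228 = -7850255/3614784 - 3228 = -11676373007/3614784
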